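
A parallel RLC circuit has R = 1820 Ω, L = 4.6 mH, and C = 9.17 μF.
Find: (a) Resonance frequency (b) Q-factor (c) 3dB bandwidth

Step 1 — Resonance: ω₀ = 1/√(LC) = 1/√(0.0046·9.17e-06) = 4869 rad/s.
Step 2 — f₀ = ω₀/(2π) = 774.9 Hz.
Step 3 — Parallel Q: Q = R/(ω₀L) = 1820/(4869·0.0046) = 81.26.
Step 4 — Bandwidth: Δω = ω₀/Q = 59.92 rad/s; BW = Δω/(2π) = 9.536 Hz.

(a) f₀ = 774.9 Hz  (b) Q = 81.26  (c) BW = 9.536 Hz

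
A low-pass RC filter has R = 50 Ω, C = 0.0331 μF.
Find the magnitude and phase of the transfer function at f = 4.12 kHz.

Step 1 — Angular frequency: ω = 2π·4120 = 2.589e+04 rad/s.
Step 2 — Transfer function: H(jω) = 1/(1 + jωRC).
Step 3 — Denominator: 1 + jωRC = 1 + j·2.589e+04·50·3.31e-08 = 1 + j0.04284.
Step 4 — H = 0.9982 - j0.04276.
Step 5 — Magnitude: |H| = 0.9991 (-0.0 dB); phase: φ = -2.5°.

|H| = 0.9991 (-0.0 dB), φ = -2.5°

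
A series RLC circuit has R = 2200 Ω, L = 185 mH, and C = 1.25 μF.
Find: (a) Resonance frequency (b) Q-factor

Step 1 — Resonance condition Im(Z)=0 gives ω₀ = 1/√(LC).
Step 2 — ω₀ = 1/√(0.185·1.25e-06) = 2080 rad/s.
Step 3 — f₀ = ω₀/(2π) = 331 Hz.
Step 4 — Series Q: Q = ω₀L/R = 2080·0.185/2200 = 0.1749.

(a) f₀ = 331 Hz  (b) Q = 0.1749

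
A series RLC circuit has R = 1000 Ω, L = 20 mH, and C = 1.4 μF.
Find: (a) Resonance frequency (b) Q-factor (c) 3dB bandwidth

Step 1 — Resonance: ω₀ = 1/√(LC) = 1/√(0.02·1.4e-06) = 5976 rad/s.
Step 2 — f₀ = ω₀/(2π) = 951.1 Hz.
Step 3 — Series Q: Q = ω₀L/R = 5976·0.02/1000 = 0.1195.
Step 4 — Bandwidth: Δω = ω₀/Q = 5e+04 rad/s; BW = Δω/(2π) = 7958 Hz.

(a) f₀ = 951.1 Hz  (b) Q = 0.1195  (c) BW = 7958 Hz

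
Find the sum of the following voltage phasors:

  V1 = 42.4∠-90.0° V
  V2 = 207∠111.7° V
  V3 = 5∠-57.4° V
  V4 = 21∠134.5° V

Step 1 — Convert each phasor to rectangular form:
  V1 = 42.4·(cos(-90.0°) + j·sin(-90.0°)) = 0 - j42.4 V
  V2 = 207·(cos(111.7°) + j·sin(111.7°)) = -76.54 + j192.3 V
  V3 = 5·(cos(-57.4°) + j·sin(-57.4°)) = 2.694 - j4.212 V
  V4 = 21·(cos(134.5°) + j·sin(134.5°)) = -14.72 + j14.98 V
Step 2 — Sum components: V_total = -88.56 + j160.7 V.
Step 3 — Convert to polar: |V_total| = 183.5 V, ∠V_total = 118.9°.

V_total = 183.5∠118.9° V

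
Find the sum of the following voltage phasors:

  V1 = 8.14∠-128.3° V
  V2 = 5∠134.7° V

Step 1 — Convert each phasor to rectangular form:
  V1 = 8.14·(cos(-128.3°) + j·sin(-128.3°)) = -5.045 - j6.388 V
  V2 = 5·(cos(134.7°) + j·sin(134.7°)) = -3.517 + j3.554 V
Step 2 — Sum components: V_total = -8.562 - j2.834 V.
Step 3 — Convert to polar: |V_total| = 9.019 V, ∠V_total = -161.7°.

V_total = 9.019∠-161.7° V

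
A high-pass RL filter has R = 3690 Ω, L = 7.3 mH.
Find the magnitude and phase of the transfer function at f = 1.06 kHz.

Step 1 — Angular frequency: ω = 2π·1060 = 6660 rad/s.
Step 2 — Transfer function: H(jω) = jωL/(R + jωL).
Step 3 — Numerator jωL = j·48.62; denominator R + jωL = 3690 + j48.62.
Step 4 — H = 0.0001736 + j0.01317.
Step 5 — Magnitude: |H| = 0.01317 (-37.6 dB); phase: φ = 89.2°.

|H| = 0.01317 (-37.6 dB), φ = 89.2°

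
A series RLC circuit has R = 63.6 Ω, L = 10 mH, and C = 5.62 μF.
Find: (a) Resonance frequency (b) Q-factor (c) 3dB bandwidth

Step 1 — Resonance condition Im(Z)=0 gives ω₀ = 1/√(LC).
Step 2 — ω₀ = 1/√(0.01·5.62e-06) = 4218 rad/s.
Step 3 — f₀ = ω₀/(2π) = 671.4 Hz.
Step 4 — Series Q: Q = ω₀L/R = 4218·0.01/63.6 = 0.6632.
Step 5 — 3dB bandwidth: Δω = ω₀/Q = 6360 rad/s; BW = Δω/(2π) = 1012 Hz.

(a) f₀ = 671.4 Hz  (b) Q = 0.6632  (c) BW = 1012 Hz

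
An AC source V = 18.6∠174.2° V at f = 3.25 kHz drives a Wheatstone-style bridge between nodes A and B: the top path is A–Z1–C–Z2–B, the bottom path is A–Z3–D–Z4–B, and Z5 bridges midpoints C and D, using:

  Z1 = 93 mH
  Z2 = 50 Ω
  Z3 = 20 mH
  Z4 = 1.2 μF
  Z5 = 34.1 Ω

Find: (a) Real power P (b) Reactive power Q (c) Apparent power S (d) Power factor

Step 1 — Angular frequency: ω = 2π·f = 2π·3250 = 2.042e+04 rad/s.
Step 2 — Component impedances:
  Z1: Z = jωL = j·2.042e+04·0.093 = 0 + j1899 Ω
  Z2: Z = R = 50 Ω
  Z3: Z = jωL = j·2.042e+04·0.02 = 0 + j408.4 Ω
  Z4: Z = 1/(jωC) = -j/(ω·C) = 0 - j40.81 Ω
  Z5: Z = R = 34.1 Ω
Step 3 — Bridge requires nodal analysis (the Z5 bridge couples midpoints C and D, so the two paths cannot be reduced to a simple series/parallel combination). Setting node B to ground and injecting 1 A at node A, the 3-node admittance system at A, C, D solves to V_A = Z_AB = 14.47 + j307.6 Ω = 307.9∠87.3° Ω.
Step 4 — Source phasor: V = 18.6∠174.2° V = -18.5 + j1.88 V.
Step 5 — Current: I = V / Z = 0.003273 + j0.06031 A = 0.0604∠86.9° A.
Step 6 — Complex power: S = V·I* = 0.0528 + j1.122 VA.
Step 7 — Real power: P = Re(S) = 0.0528 W.
Step 8 — Reactive power: Q = Im(S) = 1.122 VAR.
Step 9 — Apparent power: |S| = 1.123 VA.
Step 10 — Power factor: PF = P/|S| = 0.047 (lagging).

(a) P = 0.0528 W  (b) Q = 1.122 VAR  (c) S = 1.123 VA  (d) PF = 0.047 (lagging)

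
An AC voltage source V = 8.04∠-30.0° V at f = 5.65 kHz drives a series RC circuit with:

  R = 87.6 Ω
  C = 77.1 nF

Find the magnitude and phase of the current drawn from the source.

Step 1 — Angular frequency: ω = 2π·f = 2π·5650 = 3.55e+04 rad/s.
Step 2 — Component impedances:
  R: Z = R = 87.6 Ω
  C: Z = 1/(jωC) = -j/(ω·C) = 0 - j365.4 Ω
Step 3 — Series combination: Z_total = R + C = 87.6 - j365.4 Ω = 375.7∠-76.5° Ω.
Step 4 — Source phasor: V = 8.04∠-30.0° V = 6.963 - j4.02 V.
Step 5 — Ohm's law: I = V / Z_total = (6.963 - j4.02) / (87.6 - j365.4) = 0.01473 + j0.01553 A.
Step 6 — Convert to polar: |I| = 0.0214 A, ∠I = 46.5°.

I = 0.0214∠46.5° A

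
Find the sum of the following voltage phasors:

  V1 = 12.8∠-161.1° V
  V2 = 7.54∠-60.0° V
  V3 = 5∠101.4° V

Step 1 — Convert each phasor to rectangular form:
  V1 = 12.8·(cos(-161.1°) + j·sin(-161.1°)) = -12.11 - j4.146 V
  V2 = 7.54·(cos(-60.0°) + j·sin(-60.0°)) = 3.77 - j6.53 V
  V3 = 5·(cos(101.4°) + j·sin(101.4°)) = -0.9883 + j4.901 V
Step 2 — Sum components: V_total = -9.328 - j5.775 V.
Step 3 — Convert to polar: |V_total| = 10.97 V, ∠V_total = -148.2°.

V_total = 10.97∠-148.2° V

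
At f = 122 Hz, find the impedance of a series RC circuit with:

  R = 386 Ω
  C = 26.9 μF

Step 1 — Angular frequency: ω = 2π·f = 2π·122 = 766.5 rad/s.
Step 2 — Component impedances:
  R: Z = R = 386 Ω
  C: Z = 1/(jωC) = -j/(ω·C) = 0 - j48.5 Ω
Step 3 — Series combination: Z_total = R + C = 386 - j48.5 Ω = 389∠-7.2° Ω.

Z = 386 - j48.5 Ω = 389∠-7.2° Ω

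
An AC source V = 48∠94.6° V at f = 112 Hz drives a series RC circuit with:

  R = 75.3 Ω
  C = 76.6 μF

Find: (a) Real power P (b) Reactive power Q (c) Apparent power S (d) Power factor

Step 1 — Angular frequency: ω = 2π·f = 2π·112 = 703.7 rad/s.
Step 2 — Component impedances:
  R: Z = R = 75.3 Ω
  C: Z = 1/(jωC) = -j/(ω·C) = 0 - j18.55 Ω
Step 3 — Series combination: Z_total = R + C = 75.3 - j18.55 Ω = 77.55∠-13.8° Ω.
Step 4 — Source phasor: V = 48∠94.6° V = -3.85 + j47.85 V.
Step 5 — Current: I = V / Z = -0.1958 + j0.5872 A = 0.6189∠108.4° A.
Step 6 — Complex power: S = V·I* = 28.85 - j7.107 VA.
Step 7 — Real power: P = Re(S) = 28.85 W.
Step 8 — Reactive power: Q = Im(S) = -7.107 VAR.
Step 9 — Apparent power: |S| = 29.71 VA.
Step 10 — Power factor: PF = P/|S| = 0.971 (leading).

(a) P = 28.85 W  (b) Q = -7.107 VAR  (c) S = 29.71 VA  (d) PF = 0.971 (leading)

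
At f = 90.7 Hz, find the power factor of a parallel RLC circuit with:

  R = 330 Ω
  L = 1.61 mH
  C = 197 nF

Step 1 — Angular frequency: ω = 2π·f = 2π·90.7 = 569.9 rad/s.
Step 2 — Component impedances:
  R: Z = R = 330 Ω
  L: Z = jωL = j·569.9·0.00161 = 0 + j0.9175 Ω
  C: Z = 1/(jωC) = -j/(ω·C) = 0 - j8907 Ω
Step 3 — Parallel combination: 1/Z_total = 1/R + 1/L + 1/C; Z_total = 0.002552 + j0.9176 Ω = 0.9176∠89.8° Ω.
Step 4 — Power factor: PF = cos(φ) = Re(Z)/|Z| = 0.002552/0.9176 = 0.002781.
Step 5 — Type: Im(Z) = 0.9176 ⇒ lagging (phase φ = 89.8°).

PF = 0.002781 (lagging, φ = 89.8°)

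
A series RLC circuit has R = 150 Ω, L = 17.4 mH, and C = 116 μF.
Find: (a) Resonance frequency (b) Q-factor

Step 1 — Resonance condition Im(Z)=0 gives ω₀ = 1/√(LC).
Step 2 — ω₀ = 1/√(0.0174·0.000116) = 703.9 rad/s.
Step 3 — f₀ = ω₀/(2π) = 112 Hz.
Step 4 — Series Q: Q = ω₀L/R = 703.9·0.0174/150 = 0.08165.

(a) f₀ = 112 Hz  (b) Q = 0.08165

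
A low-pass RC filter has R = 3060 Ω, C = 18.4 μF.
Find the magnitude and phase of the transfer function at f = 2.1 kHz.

Step 1 — Angular frequency: ω = 2π·2100 = 1.319e+04 rad/s.
Step 2 — Transfer function: H(jω) = 1/(1 + jωRC).
Step 3 — Denominator: 1 + jωRC = 1 + j·1.319e+04·3060·1.84e-05 = 1 + j742.9.
Step 4 — H = 1.812e-06 - j0.001346.
Step 5 — Magnitude: |H| = 0.001346 (-57.4 dB); phase: φ = -89.9°.

|H| = 0.001346 (-57.4 dB), φ = -89.9°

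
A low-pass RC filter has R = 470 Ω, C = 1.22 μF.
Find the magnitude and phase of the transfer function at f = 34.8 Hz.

Step 1 — Angular frequency: ω = 2π·34.8 = 218.7 rad/s.
Step 2 — Transfer function: H(jω) = 1/(1 + jωRC).
Step 3 — Denominator: 1 + jωRC = 1 + j·218.7·470·1.22e-06 = 1 + j0.1254.
Step 4 — H = 0.9845 - j0.1234.
Step 5 — Magnitude: |H| = 0.9922 (-0.1 dB); phase: φ = -7.1°.

|H| = 0.9922 (-0.1 dB), φ = -7.1°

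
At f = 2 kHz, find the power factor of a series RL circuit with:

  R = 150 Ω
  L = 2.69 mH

Step 1 — Angular frequency: ω = 2π·f = 2π·2000 = 1.257e+04 rad/s.
Step 2 — Component impedances:
  R: Z = R = 150 Ω
  L: Z = jωL = j·1.257e+04·0.00269 = 0 + j33.8 Ω
Step 3 — Series combination: Z_total = R + L = 150 + j33.8 Ω = 153.8∠12.7° Ω.
Step 4 — Power factor: PF = cos(φ) = Re(Z)/|Z| = 150/153.76 = 0.9755.
Step 5 — Type: Im(Z) = 33.8 ⇒ lagging (phase φ = 12.7°).

PF = 0.9755 (lagging, φ = 12.7°)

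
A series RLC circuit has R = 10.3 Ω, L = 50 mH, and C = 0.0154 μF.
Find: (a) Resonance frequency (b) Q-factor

Step 1 — Resonance condition Im(Z)=0 gives ω₀ = 1/√(LC).
Step 2 — ω₀ = 1/√(0.05·1.54e-08) = 3.604e+04 rad/s.
Step 3 — f₀ = ω₀/(2π) = 5736 Hz.
Step 4 — Series Q: Q = ω₀L/R = 3.604e+04·0.05/10.3 = 174.9.

(a) f₀ = 5736 Hz  (b) Q = 174.9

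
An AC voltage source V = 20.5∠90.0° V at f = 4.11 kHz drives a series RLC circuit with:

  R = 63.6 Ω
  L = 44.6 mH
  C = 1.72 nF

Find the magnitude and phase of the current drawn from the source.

Step 1 — Angular frequency: ω = 2π·f = 2π·4110 = 2.582e+04 rad/s.
Step 2 — Component impedances:
  R: Z = R = 63.6 Ω
  L: Z = jωL = j·2.582e+04·0.0446 = 0 + j1152 Ω
  C: Z = 1/(jωC) = -j/(ω·C) = 0 - j2.251e+04 Ω
Step 3 — Series combination: Z_total = R + L + C = 63.6 - j2.136e+04 Ω = 2.136e+04∠-89.8° Ω.
Step 4 — Source phasor: V = 20.5∠90.0° V = 0 + j20.5 V.
Step 5 — Ohm's law: I = V / Z_total = (0 + j20.5) / (63.6 - j2.136e+04) = -0.0009596 + j2.857e-06 A.
Step 6 — Convert to polar: |I| = 0.0009596 A, ∠I = 179.8°.

I = 0.0009596∠179.8° A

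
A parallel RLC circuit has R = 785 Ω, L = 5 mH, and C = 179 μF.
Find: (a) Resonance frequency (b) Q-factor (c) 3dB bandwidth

Step 1 — Resonance: ω₀ = 1/√(LC) = 1/√(0.005·0.000179) = 1057 rad/s.
Step 2 — f₀ = ω₀/(2π) = 168.2 Hz.
Step 3 — Parallel Q: Q = R/(ω₀L) = 785/(1057·0.005) = 148.5.
Step 4 — Bandwidth: Δω = ω₀/Q = 7.117 rad/s; BW = Δω/(2π) = 1.133 Hz.

(a) f₀ = 168.2 Hz  (b) Q = 148.5  (c) BW = 1.133 Hz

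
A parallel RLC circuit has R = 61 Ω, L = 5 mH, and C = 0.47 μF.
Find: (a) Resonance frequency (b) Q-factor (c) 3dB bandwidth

Step 1 — Resonance: ω₀ = 1/√(LC) = 1/√(0.005·4.7e-07) = 2.063e+04 rad/s.
Step 2 — f₀ = ω₀/(2π) = 3283 Hz.
Step 3 — Parallel Q: Q = R/(ω₀L) = 61/(2.063e+04·0.005) = 0.5914.
Step 4 — Bandwidth: Δω = ω₀/Q = 3.488e+04 rad/s; BW = Δω/(2π) = 5551 Hz.

(a) f₀ = 3283 Hz  (b) Q = 0.5914  (c) BW = 5551 Hz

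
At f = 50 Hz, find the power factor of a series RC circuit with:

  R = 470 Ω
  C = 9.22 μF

Step 1 — Angular frequency: ω = 2π·f = 2π·50 = 314.2 rad/s.
Step 2 — Component impedances:
  R: Z = R = 470 Ω
  C: Z = 1/(jωC) = -j/(ω·C) = 0 - j345.2 Ω
Step 3 — Series combination: Z_total = R + C = 470 - j345.2 Ω = 583.2∠-36.3° Ω.
Step 4 — Power factor: PF = cos(φ) = Re(Z)/|Z| = 470/583.2 = 0.8059.
Step 5 — Type: Im(Z) = -345.2 ⇒ leading (phase φ = -36.3°).

PF = 0.8059 (leading, φ = -36.3°)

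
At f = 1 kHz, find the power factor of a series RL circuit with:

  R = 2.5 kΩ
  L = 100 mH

Step 1 — Angular frequency: ω = 2π·f = 2π·1000 = 6283 rad/s.
Step 2 — Component impedances:
  R: Z = R = 2500 Ω
  L: Z = jωL = j·6283·0.1 = 0 + j628.3 Ω
Step 3 — Series combination: Z_total = R + L = 2500 + j628.3 Ω = 2578∠14.1° Ω.
Step 4 — Power factor: PF = cos(φ) = Re(Z)/|Z| = 2500/2577.75 = 0.9698.
Step 5 — Type: Im(Z) = 628.3 ⇒ lagging (phase φ = 14.1°).

PF = 0.9698 (lagging, φ = 14.1°)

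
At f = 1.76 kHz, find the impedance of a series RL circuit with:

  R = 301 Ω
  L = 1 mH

Step 1 — Angular frequency: ω = 2π·f = 2π·1760 = 1.106e+04 rad/s.
Step 2 — Component impedances:
  R: Z = R = 301 Ω
  L: Z = jωL = j·1.106e+04·0.001 = 0 + j11.06 Ω
Step 3 — Series combination: Z_total = R + L = 301 + j11.06 Ω = 301.2∠2.1° Ω.

Z = 301 + j11.06 Ω = 301.2∠2.1° Ω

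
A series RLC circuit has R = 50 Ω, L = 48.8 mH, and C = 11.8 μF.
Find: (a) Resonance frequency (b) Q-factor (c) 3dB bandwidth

Step 1 — Resonance: ω₀ = 1/√(LC) = 1/√(0.0488·1.18e-05) = 1318 rad/s.
Step 2 — f₀ = ω₀/(2π) = 209.7 Hz.
Step 3 — Series Q: Q = ω₀L/R = 1318·0.0488/50 = 1.286.
Step 4 — Bandwidth: Δω = ω₀/Q = 1025 rad/s; BW = Δω/(2π) = 163.1 Hz.

(a) f₀ = 209.7 Hz  (b) Q = 1.286  (c) BW = 163.1 Hz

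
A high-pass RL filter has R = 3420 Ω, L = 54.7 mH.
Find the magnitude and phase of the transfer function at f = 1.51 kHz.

Step 1 — Angular frequency: ω = 2π·1510 = 9488 rad/s.
Step 2 — Transfer function: H(jω) = jωL/(R + jωL).
Step 3 — Numerator jωL = j·519; denominator R + jωL = 3420 + j519.
Step 4 — H = 0.02251 + j0.1483.
Step 5 — Magnitude: |H| = 0.15 (-16.5 dB); phase: φ = 81.4°.

|H| = 0.15 (-16.5 dB), φ = 81.4°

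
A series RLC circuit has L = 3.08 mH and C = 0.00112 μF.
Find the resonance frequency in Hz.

Step 1 — Resonance condition Im(Z)=0 gives ω₀ = 1/√(LC).
Step 2 — ω₀ = 1/√(0.00308·1.12e-09) = 5.384e+05 rad/s.
Step 3 — f₀ = ω₀/(2π) = 8.569e+04 Hz.

f₀ = 8.569e+04 Hz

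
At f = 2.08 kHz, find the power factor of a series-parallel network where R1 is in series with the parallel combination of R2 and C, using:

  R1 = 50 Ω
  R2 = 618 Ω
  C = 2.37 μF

Step 1 — Angular frequency: ω = 2π·f = 2π·2080 = 1.307e+04 rad/s.
Step 2 — Component impedances:
  R1: Z = R = 50 Ω
  R2: Z = R = 618 Ω
  C: Z = 1/(jωC) = -j/(ω·C) = 0 - j32.29 Ω
Step 3 — Parallel branch: R2 || C = 1/(1/R2 + 1/C) = 1.682 - j32.2 Ω.
Step 4 — Series with R1: Z_total = R1 + (R2 || C) = 51.68 - j32.2 Ω = 60.89∠-31.9° Ω.
Step 5 — Power factor: PF = cos(φ) = Re(Z)/|Z| = 51.682/60.891 = 0.8488.
Step 6 — Type: Im(Z) = -32.2 ⇒ leading (phase φ = -31.9°).

PF = 0.8488 (leading, φ = -31.9°)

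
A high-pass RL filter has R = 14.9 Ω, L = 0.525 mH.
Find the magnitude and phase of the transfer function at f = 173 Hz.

Step 1 — Angular frequency: ω = 2π·173 = 1087 rad/s.
Step 2 — Transfer function: H(jω) = jωL/(R + jωL).
Step 3 — Numerator jωL = j·0.5707; denominator R + jωL = 14.9 + j0.5707.
Step 4 — H = 0.001465 + j0.03824.
Step 5 — Magnitude: |H| = 0.03827 (-28.3 dB); phase: φ = 87.8°.

|H| = 0.03827 (-28.3 dB), φ = 87.8°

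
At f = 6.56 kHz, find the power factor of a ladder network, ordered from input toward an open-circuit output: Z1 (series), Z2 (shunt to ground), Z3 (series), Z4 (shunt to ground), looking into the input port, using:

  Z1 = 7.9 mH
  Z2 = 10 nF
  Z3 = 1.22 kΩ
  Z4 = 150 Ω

Step 1 — Angular frequency: ω = 2π·f = 2π·6560 = 4.122e+04 rad/s.
Step 2 — Component impedances:
  Z1: Z = jωL = j·4.122e+04·0.0079 = 0 + j325.6 Ω
  Z2: Z = 1/(jωC) = -j/(ω·C) = 0 - j2426 Ω
  Z3: Z = R = 1220 Ω
  Z4: Z = R = 150 Ω
Step 3 — Ladder network (open output): work backward from the far end, alternating series and parallel combinations. Z_in = 1039 - j261 Ω = 1071∠-14.1° Ω.
Step 4 — Power factor: PF = cos(φ) = Re(Z)/|Z| = 1038.8/1071 = 0.9699.
Step 5 — Type: Im(Z) = -261 ⇒ leading (phase φ = -14.1°).

PF = 0.9699 (leading, φ = -14.1°)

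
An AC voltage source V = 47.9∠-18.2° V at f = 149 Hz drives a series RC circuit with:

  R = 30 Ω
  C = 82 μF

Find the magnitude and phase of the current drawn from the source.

Step 1 — Angular frequency: ω = 2π·f = 2π·149 = 936.2 rad/s.
Step 2 — Component impedances:
  R: Z = R = 30 Ω
  C: Z = 1/(jωC) = -j/(ω·C) = 0 - j13.03 Ω
Step 3 — Series combination: Z_total = R + C = 30 - j13.03 Ω = 32.71∠-23.5° Ω.
Step 4 — Source phasor: V = 47.9∠-18.2° V = 45.5 - j14.96 V.
Step 5 — Ohm's law: I = V / Z_total = (45.5 - j14.96) / (30 - j13.03) = 1.458 + j0.1345 A.
Step 6 — Convert to polar: |I| = 1.465 A, ∠I = 5.3°.

I = 1.465∠5.3° A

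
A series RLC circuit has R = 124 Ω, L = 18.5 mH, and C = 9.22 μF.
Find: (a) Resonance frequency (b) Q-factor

Step 1 — Resonance condition Im(Z)=0 gives ω₀ = 1/√(LC).
Step 2 — ω₀ = 1/√(0.0185·9.22e-06) = 2421 rad/s.
Step 3 — f₀ = ω₀/(2π) = 385.4 Hz.
Step 4 — Series Q: Q = ω₀L/R = 2421·0.0185/124 = 0.3612.

(a) f₀ = 385.4 Hz  (b) Q = 0.3612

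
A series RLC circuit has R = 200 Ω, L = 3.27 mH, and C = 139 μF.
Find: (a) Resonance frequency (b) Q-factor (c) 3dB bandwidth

Step 1 — Resonance: ω₀ = 1/√(LC) = 1/√(0.00327·0.000139) = 1483 rad/s.
Step 2 — f₀ = ω₀/(2π) = 236.1 Hz.
Step 3 — Series Q: Q = ω₀L/R = 1483·0.00327/200 = 0.02425.
Step 4 — Bandwidth: Δω = ω₀/Q = 6.116e+04 rad/s; BW = Δω/(2π) = 9734 Hz.

(a) f₀ = 236.1 Hz  (b) Q = 0.02425  (c) BW = 9734 Hz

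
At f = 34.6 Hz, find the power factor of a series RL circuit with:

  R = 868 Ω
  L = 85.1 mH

Step 1 — Angular frequency: ω = 2π·f = 2π·34.6 = 217.4 rad/s.
Step 2 — Component impedances:
  R: Z = R = 868 Ω
  L: Z = jωL = j·217.4·0.0851 = 0 + j18.5 Ω
Step 3 — Series combination: Z_total = R + L = 868 + j18.5 Ω = 868.2∠1.2° Ω.
Step 4 — Power factor: PF = cos(φ) = Re(Z)/|Z| = 868/868.2 = 0.9998.
Step 5 — Type: Im(Z) = 18.5 ⇒ lagging (phase φ = 1.2°).

PF = 0.9998 (lagging, φ = 1.2°)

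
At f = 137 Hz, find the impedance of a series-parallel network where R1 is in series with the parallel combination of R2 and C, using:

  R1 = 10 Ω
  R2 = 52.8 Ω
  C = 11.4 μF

Step 1 — Angular frequency: ω = 2π·f = 2π·137 = 860.8 rad/s.
Step 2 — Component impedances:
  R1: Z = R = 10 Ω
  R2: Z = R = 52.8 Ω
  C: Z = 1/(jωC) = -j/(ω·C) = 0 - j101.9 Ω
Step 3 — Parallel branch: R2 || C = 1/(1/R2 + 1/C) = 41.63 - j21.57 Ω.
Step 4 — Series with R1: Z_total = R1 + (R2 || C) = 51.63 - j21.57 Ω = 55.95∠-22.7° Ω.

Z = 51.63 - j21.57 Ω = 55.95∠-22.7° Ω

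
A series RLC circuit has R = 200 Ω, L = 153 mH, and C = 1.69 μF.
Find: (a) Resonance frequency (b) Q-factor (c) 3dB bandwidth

Step 1 — Resonance condition Im(Z)=0 gives ω₀ = 1/√(LC).
Step 2 — ω₀ = 1/√(0.153·1.69e-06) = 1967 rad/s.
Step 3 — f₀ = ω₀/(2π) = 313 Hz.
Step 4 — Series Q: Q = ω₀L/R = 1967·0.153/200 = 1.504.
Step 5 — 3dB bandwidth: Δω = ω₀/Q = 1307 rad/s; BW = Δω/(2π) = 208 Hz.

(a) f₀ = 313 Hz  (b) Q = 1.504  (c) BW = 208 Hz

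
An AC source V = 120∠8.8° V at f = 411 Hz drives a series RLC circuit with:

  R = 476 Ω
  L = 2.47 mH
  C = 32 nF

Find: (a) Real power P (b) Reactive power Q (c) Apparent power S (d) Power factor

Step 1 — Angular frequency: ω = 2π·f = 2π·411 = 2582 rad/s.
Step 2 — Component impedances:
  R: Z = R = 476 Ω
  L: Z = jωL = j·2582·0.00247 = 0 + j6.379 Ω
  C: Z = 1/(jωC) = -j/(ω·C) = 0 - j1.21e+04 Ω
Step 3 — Series combination: Z_total = R + L + C = 476 - j1.209e+04 Ω = 1.21e+04∠-87.7° Ω.
Step 4 — Source phasor: V = 120∠8.8° V = 118.6 + j18.36 V.
Step 5 — Current: I = V / Z = -0.00113 + j0.009849 A = 0.009914∠96.5° A.
Step 6 — Complex power: S = V·I* = 0.04678 - j1.189 VA.
Step 7 — Real power: P = Re(S) = 0.04678 W.
Step 8 — Reactive power: Q = Im(S) = -1.189 VAR.
Step 9 — Apparent power: |S| = 1.19 VA.
Step 10 — Power factor: PF = P/|S| = 0.03933 (leading).

(a) P = 0.04678 W  (b) Q = -1.189 VAR  (c) S = 1.19 VA  (d) PF = 0.03933 (leading)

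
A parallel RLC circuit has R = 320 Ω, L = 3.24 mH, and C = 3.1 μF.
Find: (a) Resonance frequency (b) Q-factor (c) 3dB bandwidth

Step 1 — Resonance: ω₀ = 1/√(LC) = 1/√(0.00324·3.1e-06) = 9978 rad/s.
Step 2 — f₀ = ω₀/(2π) = 1588 Hz.
Step 3 — Parallel Q: Q = R/(ω₀L) = 320/(9978·0.00324) = 9.898.
Step 4 — Bandwidth: Δω = ω₀/Q = 1008 rad/s; BW = Δω/(2π) = 160.4 Hz.

(a) f₀ = 1588 Hz  (b) Q = 9.898  (c) BW = 160.4 Hz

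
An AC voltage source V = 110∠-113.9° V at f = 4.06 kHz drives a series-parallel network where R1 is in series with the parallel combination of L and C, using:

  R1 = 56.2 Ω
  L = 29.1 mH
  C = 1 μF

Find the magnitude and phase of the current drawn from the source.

Step 1 — Angular frequency: ω = 2π·f = 2π·4060 = 2.551e+04 rad/s.
Step 2 — Component impedances:
  R1: Z = R = 56.2 Ω
  L: Z = jωL = j·2.551e+04·0.0291 = 0 + j742.3 Ω
  C: Z = 1/(jωC) = -j/(ω·C) = 0 - j39.2 Ω
Step 3 — Parallel branch: L || C = 1/(1/L + 1/C) = 0 - j41.39 Ω.
Step 4 — Series with R1: Z_total = R1 + (L || C) = 56.2 - j41.39 Ω = 69.79∠-36.4° Ω.
Step 5 — Source phasor: V = 110∠-113.9° V = -44.57 - j100.6 V.
Step 6 — Ohm's law: I = V / Z_total = (-44.57 - j100.6) / (56.2 - j41.39) = 0.3403 - j1.539 A.
Step 7 — Convert to polar: |I| = 1.576 A, ∠I = -77.5°.

I = 1.576∠-77.5° A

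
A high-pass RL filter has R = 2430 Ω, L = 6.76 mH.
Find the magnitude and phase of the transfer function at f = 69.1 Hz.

Step 1 — Angular frequency: ω = 2π·69.1 = 434.2 rad/s.
Step 2 — Transfer function: H(jω) = jωL/(R + jωL).
Step 3 — Numerator jωL = j·2.935; denominator R + jωL = 2430 + j2.935.
Step 4 — H = 1.459e-06 + j0.001208.
Step 5 — Magnitude: |H| = 0.001208 (-58.4 dB); phase: φ = 89.9°.

|H| = 0.001208 (-58.4 dB), φ = 89.9°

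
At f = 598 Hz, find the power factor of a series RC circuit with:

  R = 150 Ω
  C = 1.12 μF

Step 1 — Angular frequency: ω = 2π·f = 2π·598 = 3757 rad/s.
Step 2 — Component impedances:
  R: Z = R = 150 Ω
  C: Z = 1/(jωC) = -j/(ω·C) = 0 - j237.6 Ω
Step 3 — Series combination: Z_total = R + C = 150 - j237.6 Ω = 281∠-57.7° Ω.
Step 4 — Power factor: PF = cos(φ) = Re(Z)/|Z| = 150/281 = 0.5338.
Step 5 — Type: Im(Z) = -237.6 ⇒ leading (phase φ = -57.7°).

PF = 0.5338 (leading, φ = -57.7°)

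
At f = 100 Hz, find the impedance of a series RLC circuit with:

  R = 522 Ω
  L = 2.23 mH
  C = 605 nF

Step 1 — Angular frequency: ω = 2π·f = 2π·100 = 628.3 rad/s.
Step 2 — Component impedances:
  R: Z = R = 522 Ω
  L: Z = jωL = j·628.3·0.00223 = 0 + j1.401 Ω
  C: Z = 1/(jωC) = -j/(ω·C) = 0 - j2631 Ω
Step 3 — Series combination: Z_total = R + L + C = 522 - j2629 Ω = 2681∠-78.8° Ω.

Z = 522 - j2629 Ω = 2681∠-78.8° Ω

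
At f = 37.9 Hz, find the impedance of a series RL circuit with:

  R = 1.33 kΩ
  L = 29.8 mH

Step 1 — Angular frequency: ω = 2π·f = 2π·37.9 = 238.1 rad/s.
Step 2 — Component impedances:
  R: Z = R = 1330 Ω
  L: Z = jωL = j·238.1·0.0298 = 0 + j7.096 Ω
Step 3 — Series combination: Z_total = R + L = 1330 + j7.096 Ω = 1330∠0.3° Ω.

Z = 1330 + j7.096 Ω = 1330∠0.3° Ω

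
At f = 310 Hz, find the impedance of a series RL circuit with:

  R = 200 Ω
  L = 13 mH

Step 1 — Angular frequency: ω = 2π·f = 2π·310 = 1948 rad/s.
Step 2 — Component impedances:
  R: Z = R = 200 Ω
  L: Z = jωL = j·1948·0.013 = 0 + j25.32 Ω
Step 3 — Series combination: Z_total = R + L = 200 + j25.32 Ω = 201.6∠7.2° Ω.

Z = 200 + j25.32 Ω = 201.6∠7.2° Ω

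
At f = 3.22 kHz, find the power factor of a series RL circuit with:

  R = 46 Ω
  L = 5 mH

Step 1 — Angular frequency: ω = 2π·f = 2π·3220 = 2.023e+04 rad/s.
Step 2 — Component impedances:
  R: Z = R = 46 Ω
  L: Z = jωL = j·2.023e+04·0.005 = 0 + j101.2 Ω
Step 3 — Series combination: Z_total = R + L = 46 + j101.2 Ω = 111.1∠65.5° Ω.
Step 4 — Power factor: PF = cos(φ) = Re(Z)/|Z| = 46/111.13 = 0.4139.
Step 5 — Type: Im(Z) = 101.2 ⇒ lagging (phase φ = 65.5°).

PF = 0.4139 (lagging, φ = 65.5°)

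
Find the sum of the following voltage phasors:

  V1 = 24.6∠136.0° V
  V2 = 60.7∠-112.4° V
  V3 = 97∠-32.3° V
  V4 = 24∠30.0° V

Step 1 — Convert each phasor to rectangular form:
  V1 = 24.6·(cos(136.0°) + j·sin(136.0°)) = -17.7 + j17.09 V
  V2 = 60.7·(cos(-112.4°) + j·sin(-112.4°)) = -23.13 - j56.12 V
  V3 = 97·(cos(-32.3°) + j·sin(-32.3°)) = 81.99 - j51.83 V
  V4 = 24·(cos(30.0°) + j·sin(30.0°)) = 20.78 + j12 V
Step 2 — Sum components: V_total = 61.95 - j78.86 V.
Step 3 — Convert to polar: |V_total| = 100.3 V, ∠V_total = -51.8°.

V_total = 100.3∠-51.8° V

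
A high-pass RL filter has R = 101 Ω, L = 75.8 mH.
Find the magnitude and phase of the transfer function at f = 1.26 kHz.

Step 1 — Angular frequency: ω = 2π·1260 = 7917 rad/s.
Step 2 — Transfer function: H(jω) = jωL/(R + jωL).
Step 3 — Numerator jωL = j·600.1; denominator R + jωL = 101 + j600.1.
Step 4 — H = 0.9725 + j0.1637.
Step 5 — Magnitude: |H| = 0.9861 (-0.1 dB); phase: φ = 9.6°.

|H| = 0.9861 (-0.1 dB), φ = 9.6°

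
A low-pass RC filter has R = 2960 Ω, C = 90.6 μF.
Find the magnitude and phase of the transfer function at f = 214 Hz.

Step 1 — Angular frequency: ω = 2π·214 = 1345 rad/s.
Step 2 — Transfer function: H(jω) = 1/(1 + jωRC).
Step 3 — Denominator: 1 + jωRC = 1 + j·1345·2960·9.06e-05 = 1 + j360.6.
Step 4 — H = 7.691e-06 - j0.002773.
Step 5 — Magnitude: |H| = 0.002773 (-51.1 dB); phase: φ = -89.8°.

|H| = 0.002773 (-51.1 dB), φ = -89.8°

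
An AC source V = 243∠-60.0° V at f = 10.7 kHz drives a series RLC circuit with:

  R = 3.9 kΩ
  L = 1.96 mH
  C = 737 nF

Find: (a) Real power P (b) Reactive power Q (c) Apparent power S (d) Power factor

Step 1 — Angular frequency: ω = 2π·f = 2π·1.07e+04 = 6.723e+04 rad/s.
Step 2 — Component impedances:
  R: Z = R = 3900 Ω
  L: Z = jωL = j·6.723e+04·0.00196 = 0 + j131.8 Ω
  C: Z = 1/(jωC) = -j/(ω·C) = 0 - j20.18 Ω
Step 3 — Series combination: Z_total = R + L + C = 3900 + j111.6 Ω = 3902∠1.6° Ω.
Step 4 — Source phasor: V = 243∠-60.0° V = 121.5 - j210.4 V.
Step 5 — Current: I = V / Z = 0.02959 - j0.05481 A = 0.06228∠-61.6° A.
Step 6 — Complex power: S = V·I* = 15.13 + j0.4329 VA.
Step 7 — Real power: P = Re(S) = 15.13 W.
Step 8 — Reactive power: Q = Im(S) = 0.4329 VAR.
Step 9 — Apparent power: |S| = 15.13 VA.
Step 10 — Power factor: PF = P/|S| = 0.9996 (lagging).

(a) P = 15.13 W  (b) Q = 0.4329 VAR  (c) S = 15.13 VA  (d) PF = 0.9996 (lagging)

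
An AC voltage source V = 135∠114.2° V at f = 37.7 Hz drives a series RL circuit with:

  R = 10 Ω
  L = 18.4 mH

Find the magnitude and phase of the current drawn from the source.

Step 1 — Angular frequency: ω = 2π·f = 2π·37.7 = 236.9 rad/s.
Step 2 — Component impedances:
  R: Z = R = 10 Ω
  L: Z = jωL = j·236.9·0.0184 = 0 + j4.359 Ω
Step 3 — Series combination: Z_total = R + L = 10 + j4.359 Ω = 10.91∠23.6° Ω.
Step 4 — Source phasor: V = 135∠114.2° V = -55.34 + j123.1 V.
Step 5 — Ohm's law: I = V / Z_total = (-55.34 + j123.1) / (10 + j4.359) = -0.1404 + j12.37 A.
Step 6 — Convert to polar: |I| = 12.38 A, ∠I = 90.6°.

I = 12.38∠90.6° A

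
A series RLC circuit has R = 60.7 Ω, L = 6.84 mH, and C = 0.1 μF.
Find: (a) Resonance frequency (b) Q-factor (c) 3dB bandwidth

Step 1 — Resonance: ω₀ = 1/√(LC) = 1/√(0.00684·1e-07) = 3.824e+04 rad/s.
Step 2 — f₀ = ω₀/(2π) = 6085 Hz.
Step 3 — Series Q: Q = ω₀L/R = 3.824e+04·0.00684/60.7 = 4.309.
Step 4 — Bandwidth: Δω = ω₀/Q = 8874 rad/s; BW = Δω/(2π) = 1412 Hz.

(a) f₀ = 6085 Hz  (b) Q = 4.309  (c) BW = 1412 Hz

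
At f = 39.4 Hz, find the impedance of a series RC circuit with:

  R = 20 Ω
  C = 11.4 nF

Step 1 — Angular frequency: ω = 2π·f = 2π·39.4 = 247.6 rad/s.
Step 2 — Component impedances:
  R: Z = R = 20 Ω
  C: Z = 1/(jωC) = -j/(ω·C) = 0 - j3.543e+05 Ω
Step 3 — Series combination: Z_total = R + C = 20 - j3.543e+05 Ω = 3.543e+05∠-90.0° Ω.

Z = 20 - j3.543e+05 Ω = 3.543e+05∠-90.0° Ω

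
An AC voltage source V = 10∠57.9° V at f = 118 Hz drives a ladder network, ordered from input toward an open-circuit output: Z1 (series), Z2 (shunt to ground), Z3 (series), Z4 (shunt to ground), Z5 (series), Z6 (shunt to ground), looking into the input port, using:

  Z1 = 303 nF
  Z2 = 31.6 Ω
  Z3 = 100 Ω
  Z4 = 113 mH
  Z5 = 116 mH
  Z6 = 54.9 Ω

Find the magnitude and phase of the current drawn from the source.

Step 1 — Angular frequency: ω = 2π·f = 2π·118 = 741.4 rad/s.
Step 2 — Component impedances:
  Z1: Z = 1/(jωC) = -j/(ω·C) = 0 - j4451 Ω
  Z2: Z = R = 31.6 Ω
  Z3: Z = R = 100 Ω
  Z4: Z = jωL = j·741.4·0.113 = 0 + j83.78 Ω
  Z5: Z = jωL = j·741.4·0.116 = 0 + j86 Ω
  Z6: Z = R = 54.9 Ω
Step 3 — Ladder network (open output): work backward from the far end, alternating series and parallel combinations. Z_in = 25.31 - j4449 Ω = 4449∠-89.7° Ω.
Step 4 — Source phasor: V = 10∠57.9° V = 5.314 + j8.471 V.
Step 5 — Ohm's law: I = V / Z_total = (5.314 + j8.471) / (25.31 - j4449) = -0.001897 + j0.001205 A.
Step 6 — Convert to polar: |I| = 0.002247 A, ∠I = 147.6°.

I = 0.002247∠147.6° A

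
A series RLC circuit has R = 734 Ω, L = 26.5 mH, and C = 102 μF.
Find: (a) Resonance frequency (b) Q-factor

Step 1 — Resonance condition Im(Z)=0 gives ω₀ = 1/√(LC).
Step 2 — ω₀ = 1/√(0.0265·0.000102) = 608.2 rad/s.
Step 3 — f₀ = ω₀/(2π) = 96.8 Hz.
Step 4 — Series Q: Q = ω₀L/R = 608.2·0.0265/734 = 0.02196.

(a) f₀ = 96.8 Hz  (b) Q = 0.02196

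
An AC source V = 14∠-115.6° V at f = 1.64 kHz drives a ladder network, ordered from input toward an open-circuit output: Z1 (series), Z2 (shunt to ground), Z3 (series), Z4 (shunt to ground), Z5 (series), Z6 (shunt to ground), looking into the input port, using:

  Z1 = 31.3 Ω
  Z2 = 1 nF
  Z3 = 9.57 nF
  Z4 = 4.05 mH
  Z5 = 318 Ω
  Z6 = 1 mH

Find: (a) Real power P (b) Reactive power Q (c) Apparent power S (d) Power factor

Step 1 — Angular frequency: ω = 2π·f = 2π·1640 = 1.03e+04 rad/s.
Step 2 — Component impedances:
  Z1: Z = R = 31.3 Ω
  Z2: Z = 1/(jωC) = -j/(ω·C) = 0 - j9.705e+04 Ω
  Z3: Z = 1/(jωC) = -j/(ω·C) = 0 - j1.014e+04 Ω
  Z4: Z = jωL = j·1.03e+04·0.00405 = 0 + j41.73 Ω
  Z5: Z = R = 318 Ω
  Z6: Z = jωL = j·1.03e+04·0.001 = 0 + j10.3 Ω
Step 3 — Ladder network (open output): work backward from the far end, alternating series and parallel combinations. Z_in = 35.68 - j9148 Ω = 9148∠-89.8° Ω.
Step 4 — Source phasor: V = 14∠-115.6° V = -6.049 - j12.63 V.
Step 5 — Current: I = V / Z = 0.001378 - j0.0006667 A = 0.00153∠-25.8° A.
Step 6 — Complex power: S = V·I* = 8.356e-05 - j0.02143 VA.
Step 7 — Real power: P = Re(S) = 8.356e-05 W.
Step 8 — Reactive power: Q = Im(S) = -0.02143 VAR.
Step 9 — Apparent power: |S| = 0.02143 VA.
Step 10 — Power factor: PF = P/|S| = 0.0039 (leading).

(a) P = 8.356e-05 W  (b) Q = -0.02143 VAR  (c) S = 0.02143 VA  (d) PF = 0.0039 (leading)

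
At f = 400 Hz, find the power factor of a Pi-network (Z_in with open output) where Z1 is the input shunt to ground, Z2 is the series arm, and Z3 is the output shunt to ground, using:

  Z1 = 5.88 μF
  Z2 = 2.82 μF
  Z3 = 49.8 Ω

Step 1 — Angular frequency: ω = 2π·f = 2π·400 = 2513 rad/s.
Step 2 — Component impedances:
  Z1: Z = 1/(jωC) = -j/(ω·C) = 0 - j67.67 Ω
  Z2: Z = 1/(jωC) = -j/(ω·C) = 0 - j141.1 Ω
  Z3: Z = R = 49.8 Ω
Step 3 — With open output, the series arm Z2 and the output shunt Z3 appear in series to ground: Z2 + Z3 = 49.8 - j141.1 Ω.
Step 4 — Parallel with input shunt Z1: Z_in = Z1 || (Z2 + Z3) = 4.951 - j46.92 Ω = 47.18∠-84.0° Ω.
Step 5 — Power factor: PF = cos(φ) = Re(Z)/|Z| = 4.951/47.18 = 0.1049.
Step 6 — Type: Im(Z) = -46.92 ⇒ leading (phase φ = -84.0°).

PF = 0.1049 (leading, φ = -84.0°)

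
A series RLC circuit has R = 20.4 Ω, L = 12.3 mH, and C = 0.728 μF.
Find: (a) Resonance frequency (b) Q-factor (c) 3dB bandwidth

Step 1 — Resonance: ω₀ = 1/√(LC) = 1/√(0.0123·7.28e-07) = 1.057e+04 rad/s.
Step 2 — f₀ = ω₀/(2π) = 1682 Hz.
Step 3 — Series Q: Q = ω₀L/R = 1.057e+04·0.0123/20.4 = 6.372.
Step 4 — Bandwidth: Δω = ω₀/Q = 1659 rad/s; BW = Δω/(2π) = 264 Hz.

(a) f₀ = 1682 Hz  (b) Q = 6.372  (c) BW = 264 Hz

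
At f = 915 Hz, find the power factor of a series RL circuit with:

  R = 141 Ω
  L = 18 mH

Step 1 — Angular frequency: ω = 2π·f = 2π·915 = 5749 rad/s.
Step 2 — Component impedances:
  R: Z = R = 141 Ω
  L: Z = jωL = j·5749·0.018 = 0 + j103.5 Ω
Step 3 — Series combination: Z_total = R + L = 141 + j103.5 Ω = 174.9∠36.3° Ω.
Step 4 — Power factor: PF = cos(φ) = Re(Z)/|Z| = 141/174.9 = 0.8062.
Step 5 — Type: Im(Z) = 103.5 ⇒ lagging (phase φ = 36.3°).

PF = 0.8062 (lagging, φ = 36.3°)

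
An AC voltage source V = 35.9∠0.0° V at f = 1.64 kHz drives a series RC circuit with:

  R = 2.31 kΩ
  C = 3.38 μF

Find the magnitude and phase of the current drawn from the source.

Step 1 — Angular frequency: ω = 2π·f = 2π·1640 = 1.03e+04 rad/s.
Step 2 — Component impedances:
  R: Z = R = 2310 Ω
  C: Z = 1/(jωC) = -j/(ω·C) = 0 - j28.71 Ω
Step 3 — Series combination: Z_total = R + C = 2310 - j28.71 Ω = 2310∠-0.7° Ω.
Step 4 — Source phasor: V = 35.9∠0.0° V = 35.9 V.
Step 5 — Ohm's law: I = V / Z_total = (35.9) / (2310 - j28.71) = 0.01554 + j0.0001931 A.
Step 6 — Convert to polar: |I| = 0.01554 A, ∠I = 0.7°.

I = 0.01554∠0.7° A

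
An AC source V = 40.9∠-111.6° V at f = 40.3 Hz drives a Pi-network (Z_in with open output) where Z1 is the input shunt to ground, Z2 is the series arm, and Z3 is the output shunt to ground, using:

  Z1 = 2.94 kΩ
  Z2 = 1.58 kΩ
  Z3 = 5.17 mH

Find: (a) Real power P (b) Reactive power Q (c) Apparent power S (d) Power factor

Step 1 — Angular frequency: ω = 2π·f = 2π·40.3 = 253.2 rad/s.
Step 2 — Component impedances:
  Z1: Z = R = 2940 Ω
  Z2: Z = R = 1580 Ω
  Z3: Z = jωL = j·253.2·0.00517 = 0 + j1.309 Ω
Step 3 — With open output, the series arm Z2 and the output shunt Z3 appear in series to ground: Z2 + Z3 = 1580 + j1.309 Ω.
Step 4 — Parallel with input shunt Z1: Z_in = Z1 || (Z2 + Z3) = 1028 + j0.5539 Ω = 1028∠0.0° Ω.
Step 5 — Source phasor: V = 40.9∠-111.6° V = -15.06 - j38.03 V.
Step 6 — Current: I = V / Z = -0.01467 - j0.03699 A = 0.0398∠-111.6° A.
Step 7 — Complex power: S = V·I* = 1.628 + j0.0008772 VA.
Step 8 — Real power: P = Re(S) = 1.628 W.
Step 9 — Reactive power: Q = Im(S) = 0.0008772 VAR.
Step 10 — Apparent power: |S| = 1.628 VA.
Step 11 — Power factor: PF = P/|S| = 1 (lagging).

(a) P = 1.628 W  (b) Q = 0.0008772 VAR  (c) S = 1.628 VA  (d) PF = 1 (lagging)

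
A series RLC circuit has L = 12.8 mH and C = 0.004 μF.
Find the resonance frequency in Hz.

Step 1 — Resonance condition Im(Z)=0 gives ω₀ = 1/√(LC).
Step 2 — ω₀ = 1/√(0.0128·4e-09) = 1.398e+05 rad/s.
Step 3 — f₀ = ω₀/(2π) = 2.224e+04 Hz.

f₀ = 2.224e+04 Hz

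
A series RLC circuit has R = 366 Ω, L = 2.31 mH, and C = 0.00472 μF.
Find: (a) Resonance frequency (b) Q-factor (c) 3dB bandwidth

Step 1 — Resonance: ω₀ = 1/√(LC) = 1/√(0.00231·4.72e-09) = 3.028e+05 rad/s.
Step 2 — f₀ = ω₀/(2π) = 4.82e+04 Hz.
Step 3 — Series Q: Q = ω₀L/R = 3.028e+05·0.00231/366 = 1.911.
Step 4 — Bandwidth: Δω = ω₀/Q = 1.584e+05 rad/s; BW = Δω/(2π) = 2.522e+04 Hz.

(a) f₀ = 4.82e+04 Hz  (b) Q = 1.911  (c) BW = 2.522e+04 Hz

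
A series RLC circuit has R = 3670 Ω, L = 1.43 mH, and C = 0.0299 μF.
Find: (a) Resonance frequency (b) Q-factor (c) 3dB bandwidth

Step 1 — Resonance condition Im(Z)=0 gives ω₀ = 1/√(LC).
Step 2 — ω₀ = 1/√(0.00143·2.99e-08) = 1.529e+05 rad/s.
Step 3 — f₀ = ω₀/(2π) = 2.434e+04 Hz.
Step 4 — Series Q: Q = ω₀L/R = 1.529e+05·0.00143/3670 = 0.05959.
Step 5 — 3dB bandwidth: Δω = ω₀/Q = 2.566e+06 rad/s; BW = Δω/(2π) = 4.085e+05 Hz.

(a) f₀ = 2.434e+04 Hz  (b) Q = 0.05959  (c) BW = 4.085e+05 Hz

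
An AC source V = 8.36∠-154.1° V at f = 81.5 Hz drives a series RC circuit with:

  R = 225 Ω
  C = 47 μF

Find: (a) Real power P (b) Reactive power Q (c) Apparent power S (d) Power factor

Step 1 — Angular frequency: ω = 2π·f = 2π·81.5 = 512.1 rad/s.
Step 2 — Component impedances:
  R: Z = R = 225 Ω
  C: Z = 1/(jωC) = -j/(ω·C) = 0 - j41.55 Ω
Step 3 — Series combination: Z_total = R + C = 225 - j41.55 Ω = 228.8∠-10.5° Ω.
Step 4 — Source phasor: V = 8.36∠-154.1° V = -7.52 - j3.652 V.
Step 5 — Current: I = V / Z = -0.02942 - j0.02166 A = 0.03654∠-143.6° A.
Step 6 — Complex power: S = V·I* = 0.3004 - j0.05547 VA.
Step 7 — Real power: P = Re(S) = 0.3004 W.
Step 8 — Reactive power: Q = Im(S) = -0.05547 VAR.
Step 9 — Apparent power: |S| = 0.3055 VA.
Step 10 — Power factor: PF = P/|S| = 0.9834 (leading).

(a) P = 0.3004 W  (b) Q = -0.05547 VAR  (c) S = 0.3055 VA  (d) PF = 0.9834 (leading)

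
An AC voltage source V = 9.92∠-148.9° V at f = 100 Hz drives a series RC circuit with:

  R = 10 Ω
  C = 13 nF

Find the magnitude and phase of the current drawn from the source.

Step 1 — Angular frequency: ω = 2π·f = 2π·100 = 628.3 rad/s.
Step 2 — Component impedances:
  R: Z = R = 10 Ω
  C: Z = 1/(jωC) = -j/(ω·C) = 0 - j1.224e+05 Ω
Step 3 — Series combination: Z_total = R + C = 10 - j1.224e+05 Ω = 1.224e+05∠-90.0° Ω.
Step 4 — Source phasor: V = 9.92∠-148.9° V = -8.494 - j5.124 V.
Step 5 — Ohm's law: I = V / Z_total = (-8.494 - j5.124) / (10 - j1.224e+05) = 4.185e-05 - j6.938e-05 A.
Step 6 — Convert to polar: |I| = 8.103e-05 A, ∠I = -58.9°.

I = 8.103e-05∠-58.9° A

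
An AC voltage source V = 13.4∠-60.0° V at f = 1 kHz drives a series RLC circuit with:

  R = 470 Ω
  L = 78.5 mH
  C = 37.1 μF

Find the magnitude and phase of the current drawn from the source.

Step 1 — Angular frequency: ω = 2π·f = 2π·1000 = 6283 rad/s.
Step 2 — Component impedances:
  R: Z = R = 470 Ω
  L: Z = jωL = j·6283·0.0785 = 0 + j493.2 Ω
  C: Z = 1/(jωC) = -j/(ω·C) = 0 - j4.29 Ω
Step 3 — Series combination: Z_total = R + L + C = 470 + j488.9 Ω = 678.2∠46.1° Ω.
Step 4 — Source phasor: V = 13.4∠-60.0° V = 6.7 - j11.6 V.
Step 5 — Ohm's law: I = V / Z_total = (6.7 - j11.6) / (470 + j488.9) = -0.00549 - j0.01898 A.
Step 6 — Convert to polar: |I| = 0.01976 A, ∠I = -106.1°.

I = 0.01976∠-106.1° A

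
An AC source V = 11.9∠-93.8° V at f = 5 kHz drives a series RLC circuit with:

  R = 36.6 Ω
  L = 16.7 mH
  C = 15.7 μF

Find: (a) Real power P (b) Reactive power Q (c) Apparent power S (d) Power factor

Step 1 — Angular frequency: ω = 2π·f = 2π·5000 = 3.142e+04 rad/s.
Step 2 — Component impedances:
  R: Z = R = 36.6 Ω
  L: Z = jωL = j·3.142e+04·0.0167 = 0 + j524.6 Ω
  C: Z = 1/(jωC) = -j/(ω·C) = 0 - j2.027 Ω
Step 3 — Series combination: Z_total = R + L + C = 36.6 + j522.6 Ω = 523.9∠86.0° Ω.
Step 4 — Source phasor: V = 11.9∠-93.8° V = -0.7887 - j11.87 V.
Step 5 — Current: I = V / Z = -0.02271 - j8.166e-05 A = 0.02271∠-179.8° A.
Step 6 — Complex power: S = V·I* = 0.01888 + j0.2696 VA.
Step 7 — Real power: P = Re(S) = 0.01888 W.
Step 8 — Reactive power: Q = Im(S) = 0.2696 VAR.
Step 9 — Apparent power: |S| = 0.2703 VA.
Step 10 — Power factor: PF = P/|S| = 0.06986 (lagging).

(a) P = 0.01888 W  (b) Q = 0.2696 VAR  (c) S = 0.2703 VA  (d) PF = 0.06986 (lagging)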